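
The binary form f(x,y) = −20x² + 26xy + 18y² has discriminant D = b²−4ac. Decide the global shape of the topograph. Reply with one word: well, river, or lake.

D = b²−4ac = 26² − 4·(-20)·18 = 2116
D = 46² is a perfect square ⇒ form factors over ℤ ⇒ lakes

lake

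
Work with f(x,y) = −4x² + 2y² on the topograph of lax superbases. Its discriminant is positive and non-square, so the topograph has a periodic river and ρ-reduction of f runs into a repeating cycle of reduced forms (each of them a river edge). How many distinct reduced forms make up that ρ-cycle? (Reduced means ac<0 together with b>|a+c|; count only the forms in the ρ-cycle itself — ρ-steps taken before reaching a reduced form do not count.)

D = 32, ⌊√D⌋ = 5
descent: ρ → (2,4,-2)  [lands on river]
river: ρ → (-2,4,2)
ρ-cycle length = 2 (tail of 1 descent step not counted)

2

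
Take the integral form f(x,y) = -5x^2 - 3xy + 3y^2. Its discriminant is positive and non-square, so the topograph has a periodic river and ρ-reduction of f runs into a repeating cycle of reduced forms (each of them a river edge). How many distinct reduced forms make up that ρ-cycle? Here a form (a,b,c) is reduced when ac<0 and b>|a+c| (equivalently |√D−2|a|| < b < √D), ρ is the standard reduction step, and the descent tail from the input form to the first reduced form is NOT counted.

D = 69, ⌊√D⌋ = 8
descent: ρ → (3,3,-5)  [lands on river]
river: ρ → (-5,7,1)
river: ρ → (1,7,-5)
river: ρ → (-5,3,3)
ρ-cycle length = 4 (tail of 1 descent step not counted)

4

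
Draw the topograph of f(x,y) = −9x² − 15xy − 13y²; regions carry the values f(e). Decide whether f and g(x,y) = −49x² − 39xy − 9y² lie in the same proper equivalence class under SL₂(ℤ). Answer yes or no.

D₁ = -243, D₂ = -243
f is negative-definite; reduce −f:
−f: translate: b→-3 (≡15 mod 18), so (9,15,13)→(9,-3,7)
−f: flip: (9,-3,7)→(7,3,9)
−f: reduced (well bottom): (7,3,9) with a≤c, −a<b≤a
flip sign back: reduced form of f is (-7,-3,-9)
g is negative-definite; reduce −g:
−g: flip: (49,39,9)→(9,-39,49)
−g: translate: b→-3 (≡-39 mod 18), so (9,-39,49)→(9,-3,7)
−g: flip: (9,-3,7)→(7,3,9)
−g: reduced (well bottom): (7,3,9) with a≤c, −a<b≤a
flip sign back: reduced form of g is (-7,-3,-9)
reduced forms (-7, -3, -9) vs (-7, -3, -9) ⇒ equivalent

yes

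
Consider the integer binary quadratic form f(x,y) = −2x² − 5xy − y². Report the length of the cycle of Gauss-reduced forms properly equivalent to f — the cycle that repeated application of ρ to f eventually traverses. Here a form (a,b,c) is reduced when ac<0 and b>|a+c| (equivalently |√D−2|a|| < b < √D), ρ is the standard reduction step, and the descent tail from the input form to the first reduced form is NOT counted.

D = 17, ⌊√D⌋ = 4
descent: ρ → (-1,3,2)  [lands on river]
river: ρ → (2,1,-2)
river: ρ → (-2,3,1)
river: ρ → (1,3,-2)
river: ρ → (-2,1,2)
river: ρ → (2,3,-1)
ρ-cycle length = 6 (tail of 1 descent step not counted)

6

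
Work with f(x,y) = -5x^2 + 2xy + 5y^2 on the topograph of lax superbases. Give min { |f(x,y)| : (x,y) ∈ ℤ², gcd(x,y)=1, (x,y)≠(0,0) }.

river: ρ → (5,8,-2)
river: ρ → (-2,8,5)
river: ρ → (5,2,-5)
river: ρ → (-5,8,2)
river: ρ → (2,8,-5)
river: ρ → (-5,2,5)
closes: descent 0, river 6
min |a| on river = 2

2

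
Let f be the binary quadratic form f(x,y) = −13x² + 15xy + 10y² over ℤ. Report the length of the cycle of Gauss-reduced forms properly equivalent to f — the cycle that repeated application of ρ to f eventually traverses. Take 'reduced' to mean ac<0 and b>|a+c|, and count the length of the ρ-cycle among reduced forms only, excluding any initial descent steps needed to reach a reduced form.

D = 745, ⌊√D⌋ = 27
river: ρ → (10,25,-3)
river: ρ → (-3,23,18)
river: ρ → (18,13,-8)
river: ρ → (-8,19,12)
river: ρ → (12,5,-15)
river: ρ → (-15,25,2)
river: ρ → (2,27,-2)
river: ρ → (-2,25,15)
river: ρ → (15,5,-12)
river: ρ → (-12,19,8)
river: ρ → (8,13,-18)
river: ρ → (-18,23,3)
river: ρ → (3,25,-10)
river: ρ → (-10,15,13)
river: ρ → (13,11,-12)
river: ρ → (-12,13,12)
river: ρ → (12,11,-13)
river: ρ → (-13,15,10)
ρ-cycle length = 18 (tail of 0 descent steps not counted)

18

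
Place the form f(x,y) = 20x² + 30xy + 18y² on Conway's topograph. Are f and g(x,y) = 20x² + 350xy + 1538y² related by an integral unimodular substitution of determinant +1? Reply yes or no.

D₁ = -540, D₂ = -540
f: translate: b→-10 (≡30 mod 40), so (20,30,18)→(20,-10,8)
f: flip: (20,-10,8)→(8,10,20)
f: translate: b→-6 (≡10 mod 16), so (8,10,20)→(8,-6,18)
f: reduced (well bottom): (8,-6,18) with a≤c, −a<b≤a
g: translate: b→-10 (≡350 mod 40), so (20,350,1538)→(20,-10,8)
g: flip: (20,-10,8)→(8,10,20)
g: translate: b→-6 (≡10 mod 16), so (8,10,20)→(8,-6,18)
g: reduced (well bottom): (8,-6,18) with a≤c, −a<b≤a
reduced forms (8, -6, 18) vs (8, -6, 18) ⇒ equivalent

yes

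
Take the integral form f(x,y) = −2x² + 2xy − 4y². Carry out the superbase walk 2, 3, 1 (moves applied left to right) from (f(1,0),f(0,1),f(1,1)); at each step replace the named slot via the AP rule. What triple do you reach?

start (-2,-4,-4) = (f(1,0),f(0,1),f(1,1))
replace slot 2: 2·((-2)+(-4)) − (-4) = -8 → (-2,-8,-4)
replace slot 3: 2·((-2)+(-8)) − (-4) = -16 → (-2,-8,-16)
replace slot 1: 2·((-8)+(-16)) − (-2) = -46 → (-46,-8,-16)

-46,-8,-16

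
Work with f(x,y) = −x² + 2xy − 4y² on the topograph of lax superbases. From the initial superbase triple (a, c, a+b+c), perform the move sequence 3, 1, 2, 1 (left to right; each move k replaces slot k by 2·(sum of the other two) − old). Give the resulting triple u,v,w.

start (-1,-4,-3) = (f(1,0),f(0,1),f(1,1))
replace slot 3: 2·((-1)+(-4)) − (-3) = -7 → (-1,-4,-7)
replace slot 1: 2·((-4)+(-7)) − (-1) = -21 → (-21,-4,-7)
replace slot 2: 2·((-21)+(-7)) − (-4) = -52 → (-21,-52,-7)
replace slot 1: 2·((-52)+(-7)) − (-21) = -97 → (-97,-52,-7)

-97,-52,-7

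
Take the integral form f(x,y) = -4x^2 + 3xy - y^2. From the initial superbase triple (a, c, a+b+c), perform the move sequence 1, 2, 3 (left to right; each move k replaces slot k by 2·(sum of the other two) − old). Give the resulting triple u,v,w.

start (-4,-1,-2) = (f(1,0),f(0,1),f(1,1))
replace slot 1: 2·((-1)+(-2)) − (-4) = -2 → (-2,-1,-2)
replace slot 2: 2·((-2)+(-2)) − (-1) = -7 → (-2,-7,-2)
replace slot 3: 2·((-2)+(-7)) − (-2) = -16 → (-2,-7,-16)

-2,-7,-16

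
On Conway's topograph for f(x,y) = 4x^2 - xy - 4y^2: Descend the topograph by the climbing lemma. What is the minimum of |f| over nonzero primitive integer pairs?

descent: ρ → (-4,1,4)  [lands on river]
river: ρ → (4,7,-1)
river: ρ → (-1,7,4)
river: ρ → (4,1,-4)
river: ρ → (-4,7,1)
river: ρ → (1,7,-4)
closes: descent 1, river 6
min |a| on river = 1

1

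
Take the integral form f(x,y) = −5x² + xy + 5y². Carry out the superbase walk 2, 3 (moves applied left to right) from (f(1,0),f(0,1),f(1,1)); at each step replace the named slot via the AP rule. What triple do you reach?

start (-5,5,1) = (f(1,0),f(0,1),f(1,1))
replace slot 2: 2·((-5)+1) − 5 = -13 → (-5,-13,1)
replace slot 3: 2·((-5)+(-13)) − 1 = -37 → (-5,-13,-37)

-5,-13,-37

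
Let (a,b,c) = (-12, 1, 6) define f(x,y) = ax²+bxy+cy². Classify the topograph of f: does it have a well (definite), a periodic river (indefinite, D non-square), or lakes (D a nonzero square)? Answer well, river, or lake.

D = b²−4ac = 1² − 4·(-12)·6 = 289
D = 17² is a perfect square ⇒ form factors over ℤ ⇒ lakes

lake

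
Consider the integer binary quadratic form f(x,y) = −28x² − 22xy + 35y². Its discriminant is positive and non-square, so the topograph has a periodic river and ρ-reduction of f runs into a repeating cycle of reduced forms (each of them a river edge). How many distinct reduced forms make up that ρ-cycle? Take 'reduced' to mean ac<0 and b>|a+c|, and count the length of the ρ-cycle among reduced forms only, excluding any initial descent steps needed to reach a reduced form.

D = 4404, ⌊√D⌋ = 66
descent: ρ → (35,22,-28)  [lands on river]
river: ρ → (-28,34,29)
river: ρ → (29,24,-33)
river: ρ → (-33,42,20)
river: ρ → (20,38,-37)
river: ρ → (-37,36,21)
river: ρ → (21,48,-25)
river: ρ → (-25,52,17)
river: ρ → (17,50,-28)
river: ρ → (-28,62,5)
river: ρ → (5,58,-52)
river: ρ → (-52,46,11)
river: ρ → (11,64,-7)
river: ρ → (-7,62,20)
river: ρ → (20,58,-13)
river: ρ → (-13,46,44)
river: ρ → (44,42,-15)
river: ρ → (-15,48,35)
ρ-cycle length = 18 (tail of 1 descent step not counted)

18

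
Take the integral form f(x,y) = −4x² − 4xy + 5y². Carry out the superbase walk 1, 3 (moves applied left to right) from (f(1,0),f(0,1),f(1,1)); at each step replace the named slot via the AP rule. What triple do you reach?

start (-4,5,-3) = (f(1,0),f(0,1),f(1,1))
replace slot 1: 2·(5+(-3)) − (-4) = 8 → (8,5,-3)
replace slot 3: 2·(8+5) − (-3) = 29 → (8,5,29)

8,5,29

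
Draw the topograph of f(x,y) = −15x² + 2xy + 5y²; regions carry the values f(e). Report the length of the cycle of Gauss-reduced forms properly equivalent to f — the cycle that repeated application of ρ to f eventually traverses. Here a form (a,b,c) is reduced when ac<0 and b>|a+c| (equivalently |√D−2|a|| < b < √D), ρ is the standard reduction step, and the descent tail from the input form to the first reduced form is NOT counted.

D = 304, ⌊√D⌋ = 17
descent: ρ → (5,8,-12)  [lands on river]
river: ρ → (-12,16,1)
river: ρ → (1,16,-12)
river: ρ → (-12,8,5)
river: ρ → (5,12,-8)
river: ρ → (-8,4,9)
river: ρ → (9,14,-3)
river: ρ → (-3,16,4)
river: ρ → (4,16,-3)
river: ρ → (-3,14,9)
river: ρ → (9,4,-8)
river: ρ → (-8,12,5)
ρ-cycle length = 12 (tail of 1 descent step not counted)

12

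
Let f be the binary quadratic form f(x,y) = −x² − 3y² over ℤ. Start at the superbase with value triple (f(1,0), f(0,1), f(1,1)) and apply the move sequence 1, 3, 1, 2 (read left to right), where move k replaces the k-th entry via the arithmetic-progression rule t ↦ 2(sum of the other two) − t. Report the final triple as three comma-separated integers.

start (-1,-3,-4) = (f(1,0),f(0,1),f(1,1))
replace slot 1: 2·((-3)+(-4)) − (-1) = -13 → (-13,-3,-4)
replace slot 3: 2·((-13)+(-3)) − (-4) = -28 → (-13,-3,-28)
replace slot 1: 2·((-3)+(-28)) − (-13) = -49 → (-49,-3,-28)
replace slot 2: 2·((-49)+(-28)) − (-3) = -151 → (-49,-151,-28)

-49,-151,-28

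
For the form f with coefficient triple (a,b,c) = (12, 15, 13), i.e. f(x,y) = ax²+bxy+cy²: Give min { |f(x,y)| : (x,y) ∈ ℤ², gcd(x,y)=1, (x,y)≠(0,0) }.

translate: b→-9 (≡15 mod 24), so (12,15,13)→(12,-9,10)
flip: (12,-9,10)→(10,9,12)
reduced (well bottom): (10,9,12) with a≤c, −a<b≤a
well minimum = a = 10

10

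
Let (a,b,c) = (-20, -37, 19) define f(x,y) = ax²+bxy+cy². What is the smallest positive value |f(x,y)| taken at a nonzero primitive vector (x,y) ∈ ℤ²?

descent: ρ → (19,37,-20)  [lands on river]
river: ρ → (-20,43,13)
river: ρ → (13,35,-32)
river: ρ → (-32,29,16)
river: ρ → (16,35,-26)
river: ρ → (-26,17,25)
river: ρ → (25,33,-18)
river: ρ → (-18,39,19)
closes: descent 1, river 8
min |a| on river = 13

13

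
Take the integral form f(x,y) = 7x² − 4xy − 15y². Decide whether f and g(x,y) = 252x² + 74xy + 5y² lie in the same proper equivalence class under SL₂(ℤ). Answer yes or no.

D₁ = 436, D₂ = 436
river cycle of f (length 30): (7, 10, -12), (-12, 14, 5), (5, 16, -9), (-9, 20, 1), (1, 20, -9), (-9, 16, 5), (5, 14, -12), (-12, 10, 7), (7, 18, -4), (-4, 14, 15), … (20 more)
river cycle of g (length 30): (5, 16, -9), (-9, 20, 1), (1, 20, -9), (-9, 16, 5), (5, 14, -12), (-12, 10, 7), (7, 18, -4), (-4, 14, 15), (15, 16, -3), (-3, 20, 3), … (20 more)
cycles coincide ⇒ equivalent

yes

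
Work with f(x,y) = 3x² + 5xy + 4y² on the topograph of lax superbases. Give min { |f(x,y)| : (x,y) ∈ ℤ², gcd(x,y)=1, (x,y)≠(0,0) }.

translate: b→-1 (≡5 mod 6), so (3,5,4)→(3,-1,2)
flip: (3,-1,2)→(2,1,3)
reduced (well bottom): (2,1,3) with a≤c, −a<b≤a
well minimum = a = 2

2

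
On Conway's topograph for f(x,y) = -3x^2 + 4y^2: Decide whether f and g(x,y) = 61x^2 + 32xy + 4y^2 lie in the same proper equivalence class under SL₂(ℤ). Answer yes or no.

D₁ = 48, D₂ = 48
river cycle of f (length 2): (-3, 6, 1), (1, 6, -3)
river cycle of g (length 2): (-3, 6, 1), (1, 6, -3)
cycles coincide ⇒ equivalent

yes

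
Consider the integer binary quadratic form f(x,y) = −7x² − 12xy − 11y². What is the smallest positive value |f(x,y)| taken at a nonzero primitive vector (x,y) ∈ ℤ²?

translate: b→-2 (≡12 mod 14), so (7,12,11)→(7,-2,6)
flip: (7,-2,6)→(6,2,7)
reduced (well bottom): (6,2,7) with a≤c, −a<b≤a
well minimum |f| = |-6| = 6 (negative-definite)

6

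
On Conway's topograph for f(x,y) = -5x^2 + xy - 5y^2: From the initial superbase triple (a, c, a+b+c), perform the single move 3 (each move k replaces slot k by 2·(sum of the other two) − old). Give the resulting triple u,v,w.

start (-5,-5,-9) = (f(1,0),f(0,1),f(1,1))
replace slot 3: 2·((-5)+(-5)) − (-9) = -11 → (-5,-5,-11)

-5,-5,-11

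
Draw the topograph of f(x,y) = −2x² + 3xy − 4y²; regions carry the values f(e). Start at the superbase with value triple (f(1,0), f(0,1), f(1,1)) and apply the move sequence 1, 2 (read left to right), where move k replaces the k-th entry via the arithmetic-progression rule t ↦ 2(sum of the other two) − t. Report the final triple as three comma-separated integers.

start (-2,-4,-3) = (f(1,0),f(0,1),f(1,1))
replace slot 1: 2·((-4)+(-3)) − (-2) = -12 → (-12,-4,-3)
replace slot 2: 2·((-12)+(-3)) − (-4) = -26 → (-12,-26,-3)

-12,-26,-3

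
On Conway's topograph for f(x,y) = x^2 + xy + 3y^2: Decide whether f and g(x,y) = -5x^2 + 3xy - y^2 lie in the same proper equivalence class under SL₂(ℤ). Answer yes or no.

D₁ = -11, D₂ = -11
f: reduced (well bottom): (1,1,3) with a≤c, −a<b≤a
g is negative-definite; reduce −g:
−g: flip: (5,-3,1)→(1,3,5)
−g: translate: b→1 (≡3 mod 2), so (1,3,5)→(1,1,3)
−g: reduced (well bottom): (1,1,3) with a≤c, −a<b≤a
flip sign back: reduced form of g is (-1,-1,-3)
reduced forms (1, 1, 3) vs (-1, -1, -3) ⇒ inequivalent

no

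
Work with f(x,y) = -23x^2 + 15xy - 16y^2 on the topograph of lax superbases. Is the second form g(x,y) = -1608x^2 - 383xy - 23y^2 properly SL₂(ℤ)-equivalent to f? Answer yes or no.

D₁ = -1247, D₂ = -1247
f is negative-definite; reduce −f:
−f: flip: (23,-15,16)→(16,15,23)
−f: reduced (well bottom): (16,15,23) with a≤c, −a<b≤a
flip sign back: reduced form of f is (-16,-15,-23)
g is negative-definite; reduce −g:
−g: flip: (1608,383,23)→(23,-383,1608)
−g: translate: b→-15 (≡-383 mod 46), so (23,-383,1608)→(23,-15,16)
−g: flip: (23,-15,16)→(16,15,23)
−g: reduced (well bottom): (16,15,23) with a≤c, −a<b≤a
flip sign back: reduced form of g is (-16,-15,-23)
reduced forms (-16, -15, -23) vs (-16, -15, -23) ⇒ equivalent

yes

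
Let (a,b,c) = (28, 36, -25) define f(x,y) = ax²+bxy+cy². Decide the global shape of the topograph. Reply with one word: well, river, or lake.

D = b²−4ac = 36² − 4·28·(-25) = 4096
D = 64² is a perfect square ⇒ form factors over ℤ ⇒ lakes

lake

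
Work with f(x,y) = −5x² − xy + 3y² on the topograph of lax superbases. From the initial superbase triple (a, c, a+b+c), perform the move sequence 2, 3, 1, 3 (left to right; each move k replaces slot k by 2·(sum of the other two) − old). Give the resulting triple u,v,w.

start (-5,3,-3) = (f(1,0),f(0,1),f(1,1))
replace slot 2: 2·((-5)+(-3)) − 3 = -19 → (-5,-19,-3)
replace slot 3: 2·((-5)+(-19)) − (-3) = -45 → (-5,-19,-45)
replace slot 1: 2·((-19)+(-45)) − (-5) = -123 → (-123,-19,-45)
replace slot 3: 2·((-123)+(-19)) − (-45) = -239 → (-123,-19,-239)

-123,-19,-239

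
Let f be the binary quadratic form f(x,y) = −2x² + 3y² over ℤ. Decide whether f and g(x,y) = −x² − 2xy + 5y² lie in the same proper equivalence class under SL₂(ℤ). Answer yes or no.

D₁ = 24, D₂ = 24
river cycle of f (length 2): (-2, 4, 1), (1, 4, -2)
river cycle of g (length 2): (-1, 4, 2), (2, 4, -1)
cycles differ ⇒ inequivalent

no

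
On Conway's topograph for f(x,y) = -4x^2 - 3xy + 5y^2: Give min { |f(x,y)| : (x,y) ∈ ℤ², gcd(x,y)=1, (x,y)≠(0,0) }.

descent: ρ → (5,3,-4)  [lands on river]
river: ρ → (-4,5,4)
river: ρ → (4,3,-5)
river: ρ → (-5,7,2)
river: ρ → (2,9,-1)
river: ρ → (-1,9,2)
river: ρ → (2,7,-5)
river: ρ → (-5,3,4)
river: ρ → (4,5,-4)
river: ρ → (-4,3,5)
river: ρ → (5,7,-2)
river: ρ → (-2,9,1)
river: ρ → (1,9,-2)
river: ρ → (-2,7,5)
closes: descent 1, river 14
min |a| on river = 1

1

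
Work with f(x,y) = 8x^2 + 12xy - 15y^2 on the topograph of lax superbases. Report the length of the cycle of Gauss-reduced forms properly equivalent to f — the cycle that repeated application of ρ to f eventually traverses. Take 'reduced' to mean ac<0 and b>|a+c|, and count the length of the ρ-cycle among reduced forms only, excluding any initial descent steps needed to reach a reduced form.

D = 624, ⌊√D⌋ = 24
river: ρ → (-15,18,5)
river: ρ → (5,22,-7)
river: ρ → (-7,20,8)
river: ρ → (8,12,-15)
ρ-cycle length = 4 (tail of 0 descent steps not counted)

4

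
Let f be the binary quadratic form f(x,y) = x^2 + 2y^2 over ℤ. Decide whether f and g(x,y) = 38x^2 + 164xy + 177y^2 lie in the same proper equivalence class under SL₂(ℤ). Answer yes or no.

D₁ = -8, D₂ = -8
f: reduced (well bottom): (1,0,2) with a≤c, −a<b≤a
g: translate: b→12 (≡164 mod 76), so (38,164,177)→(38,12,1)
g: flip: (38,12,1)→(1,-12,38)
g: translate: b→0 (≡-12 mod 2), so (1,-12,38)→(1,0,2)
g: reduced (well bottom): (1,0,2) with a≤c, −a<b≤a
reduced forms (1, 0, 2) vs (1, 0, 2) ⇒ equivalent

yes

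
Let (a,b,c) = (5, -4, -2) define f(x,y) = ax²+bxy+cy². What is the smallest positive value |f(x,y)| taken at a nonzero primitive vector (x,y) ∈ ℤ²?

descent: ρ → (-2,4,5)  [lands on river]
river: ρ → (5,6,-1)
river: ρ → (-1,6,5)
river: ρ → (5,4,-2)
closes: descent 1, river 4
min |a| on river = 1

1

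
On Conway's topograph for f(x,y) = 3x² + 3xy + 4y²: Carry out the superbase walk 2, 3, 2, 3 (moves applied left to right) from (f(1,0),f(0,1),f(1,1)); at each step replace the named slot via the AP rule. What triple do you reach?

start (3,4,10) = (f(1,0),f(0,1),f(1,1))
replace slot 2: 2·(3+10) − 4 = 22 → (3,22,10)
replace slot 3: 2·(3+22) − 10 = 40 → (3,22,40)
replace slot 2: 2·(3+40) − 22 = 64 → (3,64,40)
replace slot 3: 2·(3+64) − 40 = 94 → (3,64,94)

3,64,94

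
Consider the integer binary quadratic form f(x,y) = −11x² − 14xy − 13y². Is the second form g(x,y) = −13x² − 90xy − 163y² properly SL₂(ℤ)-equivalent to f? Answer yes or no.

D₁ = -376, D₂ = -376
f is negative-definite; reduce −f:
−f: translate: b→-8 (≡14 mod 22), so (11,14,13)→(11,-8,10)
−f: flip: (11,-8,10)→(10,8,11)
−f: reduced (well bottom): (10,8,11) with a≤c, −a<b≤a
flip sign back: reduced form of f is (-10,-8,-11)
g is negative-definite; reduce −g:
−g: translate: b→12 (≡90 mod 26), so (13,90,163)→(13,12,10)
−g: flip: (13,12,10)→(10,-12,13)
−g: translate: b→8 (≡-12 mod 20), so (10,-12,13)→(10,8,11)
−g: reduced (well bottom): (10,8,11) with a≤c, −a<b≤a
flip sign back: reduced form of g is (-10,-8,-11)
reduced forms (-10, -8, -11) vs (-10, -8, -11) ⇒ equivalent

yes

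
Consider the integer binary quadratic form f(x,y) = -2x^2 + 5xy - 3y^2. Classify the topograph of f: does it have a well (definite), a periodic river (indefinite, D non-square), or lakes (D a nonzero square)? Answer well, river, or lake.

D = b²−4ac = 5² − 4·(-2)·(-3) = 1
D = 1² is a perfect square ⇒ form factors over ℤ ⇒ lakes

lake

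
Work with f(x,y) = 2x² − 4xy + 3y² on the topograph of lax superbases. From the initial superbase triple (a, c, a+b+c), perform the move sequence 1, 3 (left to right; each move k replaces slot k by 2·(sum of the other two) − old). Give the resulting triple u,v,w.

start (2,3,1) = (f(1,0),f(0,1),f(1,1))
replace slot 1: 2·(3+1) − 2 = 6 → (6,3,1)
replace slot 3: 2·(6+3) − 1 = 17 → (6,3,17)

6,3,17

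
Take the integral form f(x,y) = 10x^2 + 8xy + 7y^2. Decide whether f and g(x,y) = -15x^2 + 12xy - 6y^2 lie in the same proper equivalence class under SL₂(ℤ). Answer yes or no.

D₁ = -216, D₂ = -216
f: flip: (10,8,7)→(7,-8,10)
f: translate: b→6 (≡-8 mod 14), so (7,-8,10)→(7,6,9)
f: reduced (well bottom): (7,6,9) with a≤c, −a<b≤a
g is negative-definite; reduce −g:
−g: flip: (15,-12,6)→(6,12,15)
−g: translate: b→0 (≡12 mod 12), so (6,12,15)→(6,0,9)
−g: reduced (well bottom): (6,0,9) with a≤c, −a<b≤a
flip sign back: reduced form of g is (-6,0,-9)
reduced forms (7, 6, 9) vs (-6, 0, -9) ⇒ inequivalent

no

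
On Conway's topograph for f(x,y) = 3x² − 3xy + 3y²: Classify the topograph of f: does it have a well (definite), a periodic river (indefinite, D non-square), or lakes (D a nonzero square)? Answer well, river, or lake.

D = b²−4ac = (-3)² − 4·3·3 = -27
D < 0 ⇒ definite ⇒ every region one sign ⇒ single well

well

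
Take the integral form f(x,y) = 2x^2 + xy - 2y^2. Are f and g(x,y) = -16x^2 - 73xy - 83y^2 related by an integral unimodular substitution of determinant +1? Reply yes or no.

D₁ = 17, D₂ = 17
river cycle of f (length 6): (-2, 3, 1), (1, 3, -2), (-2, 1, 2), (2, 3, -1), (-1, 3, 2), (2, 1, -2)
river cycle of g (length 6): (-1, 3, 2), (2, 1, -2), (-2, 3, 1), (1, 3, -2), (-2, 1, 2), (2, 3, -1)
cycles coincide ⇒ equivalent

yes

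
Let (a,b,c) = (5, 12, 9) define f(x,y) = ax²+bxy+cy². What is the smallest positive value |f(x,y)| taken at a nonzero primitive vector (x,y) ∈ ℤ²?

translate: b→2 (≡12 mod 10), so (5,12,9)→(5,2,2)
flip: (5,2,2)→(2,-2,5)
translate: b→2 (≡-2 mod 4), so (2,-2,5)→(2,2,5)
reduced (well bottom): (2,2,5) with a≤c, −a<b≤a
well minimum = a = 2

2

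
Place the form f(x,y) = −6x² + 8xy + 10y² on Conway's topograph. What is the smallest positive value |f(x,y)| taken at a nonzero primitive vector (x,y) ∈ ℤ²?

river: ρ → (10,12,-4)
river: ρ → (-4,12,10)
river: ρ → (10,8,-6)
river: ρ → (-6,16,2)
river: ρ → (2,16,-6)
river: ρ → (-6,8,10)
closes: descent 0, river 6
min |a| on river = 2

2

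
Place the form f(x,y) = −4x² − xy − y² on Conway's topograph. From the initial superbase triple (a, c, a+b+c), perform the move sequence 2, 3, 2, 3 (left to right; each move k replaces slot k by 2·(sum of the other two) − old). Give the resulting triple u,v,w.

start (-4,-1,-6) = (f(1,0),f(0,1),f(1,1))
replace slot 2: 2·((-4)+(-6)) − (-1) = -19 → (-4,-19,-6)
replace slot 3: 2·((-4)+(-19)) − (-6) = -40 → (-4,-19,-40)
replace slot 2: 2·((-4)+(-40)) − (-19) = -69 → (-4,-69,-40)
replace slot 3: 2·((-4)+(-69)) − (-40) = -106 → (-4,-69,-106)

-4,-69,-106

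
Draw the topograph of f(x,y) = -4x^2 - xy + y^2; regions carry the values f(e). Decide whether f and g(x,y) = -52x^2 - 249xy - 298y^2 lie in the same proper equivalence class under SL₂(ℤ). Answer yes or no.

D₁ = 17, D₂ = 17
river cycle of f (length 6): (1, 3, -2), (-2, 1, 2), (2, 3, -1), (-1, 3, 2), (2, 1, -2), (-2, 3, 1)
river cycle of g (length 6): (-1, 3, 2), (2, 1, -2), (-2, 3, 1), (1, 3, -2), (-2, 1, 2), (2, 3, -1)
cycles coincide ⇒ equivalent

yes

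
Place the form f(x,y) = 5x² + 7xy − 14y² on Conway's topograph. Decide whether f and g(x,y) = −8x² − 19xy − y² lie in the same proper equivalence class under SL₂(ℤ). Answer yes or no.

D₁ = 329, D₂ = 329
river cycle of f (length 16): (5, 17, -2), (-2, 15, 13), (13, 11, -4), (-4, 13, 10), (10, 7, -7), (-7, 7, 10), (10, 13, -4), (-4, 11, 13), (13, 15, -2), (-2, 17, 5), … (6 more)
river cycle of g (length 16): (-1, 17, 10), (10, 3, -8), (-8, 13, 5), (5, 17, -2), (-2, 15, 13), (13, 11, -4), (-4, 13, 10), (10, 7, -7), (-7, 7, 10), (10, 13, -4), … (6 more)
cycles coincide ⇒ equivalent

yes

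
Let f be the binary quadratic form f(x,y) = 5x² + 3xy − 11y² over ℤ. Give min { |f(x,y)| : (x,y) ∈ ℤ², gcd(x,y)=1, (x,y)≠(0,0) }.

descent: ρ → (-11,-3,5)
descent: ρ → (5,13,-3)  [lands on river]
river: ρ → (-3,11,9)
river: ρ → (9,7,-5)
river: ρ → (-5,13,3)
river: ρ → (3,11,-9)
river: ρ → (-9,7,5)
closes: descent 2, river 6
min |a| on river = 3

3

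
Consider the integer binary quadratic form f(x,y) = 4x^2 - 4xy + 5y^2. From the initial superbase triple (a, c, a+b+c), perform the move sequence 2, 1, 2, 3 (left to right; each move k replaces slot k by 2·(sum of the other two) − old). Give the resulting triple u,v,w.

start (4,5,5) = (f(1,0),f(0,1),f(1,1))
replace slot 2: 2·(4+5) − 5 = 13 → (4,13,5)
replace slot 1: 2·(13+5) − 4 = 32 → (32,13,5)
replace slot 2: 2·(32+5) − 13 = 61 → (32,61,5)
replace slot 3: 2·(32+61) − 5 = 181 → (32,61,181)

32,61,181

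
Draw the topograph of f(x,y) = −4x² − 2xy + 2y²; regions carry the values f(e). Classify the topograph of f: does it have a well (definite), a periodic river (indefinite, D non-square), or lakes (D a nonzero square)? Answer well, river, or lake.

D = b²−4ac = (-2)² − 4·(-4)·2 = 36
D = 6² is a perfect square ⇒ form factors over ℤ ⇒ lakes

lake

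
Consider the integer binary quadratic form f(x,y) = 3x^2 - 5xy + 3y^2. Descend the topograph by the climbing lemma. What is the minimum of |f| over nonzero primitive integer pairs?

translate: b→1 (≡-5 mod 6), so (3,-5,3)→(3,1,1)
flip: (3,1,1)→(1,-1,3)
translate: b→1 (≡-1 mod 2), so (1,-1,3)→(1,1,3)
reduced (well bottom): (1,1,3) with a≤c, −a<b≤a
well minimum = a = 1

1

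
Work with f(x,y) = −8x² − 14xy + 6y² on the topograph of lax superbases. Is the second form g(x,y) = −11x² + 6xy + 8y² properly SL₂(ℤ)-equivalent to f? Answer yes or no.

D₁ = 388, D₂ = 388
river cycle of f (length 18): (6, 14, -8), (-8, 18, 2), (2, 18, -8), (-8, 14, 6), (6, 10, -12), (-12, 14, 4), (4, 18, -4), (-4, 14, 12), (12, 10, -6), (-6, 14, 8), … (8 more)
river cycle of g (length 22): (8, 10, -9), (-9, 8, 9), (9, 10, -8), (-8, 6, 11), (11, 16, -3), (-3, 14, 16), (16, 18, -1), (-1, 18, 16), (16, 14, -3), (-3, 16, 11), … (12 more)
cycles differ ⇒ inequivalent

no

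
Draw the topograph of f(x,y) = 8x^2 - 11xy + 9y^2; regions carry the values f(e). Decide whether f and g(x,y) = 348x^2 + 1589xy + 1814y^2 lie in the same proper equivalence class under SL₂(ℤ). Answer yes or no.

D₁ = -167, D₂ = -167
f: translate: b→5 (≡-11 mod 16), so (8,-11,9)→(8,5,6)
f: flip: (8,5,6)→(6,-5,8)
f: reduced (well bottom): (6,-5,8) with a≤c, −a<b≤a
g: translate: b→197 (≡1589 mod 696), so (348,1589,1814)→(348,197,28)
g: flip: (348,197,28)→(28,-197,348)
g: translate: b→27 (≡-197 mod 56), so (28,-197,348)→(28,27,8)
g: flip: (28,27,8)→(8,-27,28)
g: translate: b→5 (≡-27 mod 16), so (8,-27,28)→(8,5,6)
g: flip: (8,5,6)→(6,-5,8)
g: reduced (well bottom): (6,-5,8) with a≤c, −a<b≤a
reduced forms (6, -5, 8) vs (6, -5, 8) ⇒ equivalent

yes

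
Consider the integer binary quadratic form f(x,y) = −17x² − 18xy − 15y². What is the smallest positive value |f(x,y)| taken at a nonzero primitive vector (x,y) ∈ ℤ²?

translate: b→-16 (≡18 mod 34), so (17,18,15)→(17,-16,14)
flip: (17,-16,14)→(14,16,17)
translate: b→-12 (≡16 mod 28), so (14,16,17)→(14,-12,15)
reduced (well bottom): (14,-12,15) with a≤c, −a<b≤a
well minimum |f| = |-14| = 14 (negative-definite)

14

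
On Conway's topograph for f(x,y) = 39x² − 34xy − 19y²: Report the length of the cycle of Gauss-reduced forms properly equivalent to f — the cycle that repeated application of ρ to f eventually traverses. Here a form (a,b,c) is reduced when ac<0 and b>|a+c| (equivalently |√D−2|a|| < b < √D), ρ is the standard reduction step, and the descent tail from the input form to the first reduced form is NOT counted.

D = 4120, ⌊√D⌋ = 64
descent: ρ → (-19,34,39)  [lands on river]
river: ρ → (39,44,-14)
river: ρ → (-14,40,45)
river: ρ → (45,50,-9)
river: ρ → (-9,58,21)
river: ρ → (21,26,-41)
river: ρ → (-41,56,6)
river: ρ → (6,64,-1)
river: ρ → (-1,64,6)
river: ρ → (6,56,-41)
river: ρ → (-41,26,21)
river: ρ → (21,58,-9)
river: ρ → (-9,50,45)
river: ρ → (45,40,-14)
river: ρ → (-14,44,39)
river: ρ → (39,34,-19)
river: ρ → (-19,42,31)
river: ρ → (31,20,-30)
river: ρ → (-30,40,21)
river: ρ → (21,44,-26)
river: ρ → (-26,60,5)
river: ρ → (5,60,-26)
river: ρ → (-26,44,21)
river: ρ → (21,40,-30)
river: ρ → (-30,20,31)
river: ρ → (31,42,-19)
ρ-cycle length = 26 (tail of 1 descent step not counted)

26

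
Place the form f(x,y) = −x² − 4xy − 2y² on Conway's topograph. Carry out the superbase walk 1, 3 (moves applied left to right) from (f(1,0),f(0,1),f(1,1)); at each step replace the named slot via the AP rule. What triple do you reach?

start (-1,-2,-7) = (f(1,0),f(0,1),f(1,1))
replace slot 1: 2·((-2)+(-7)) − (-1) = -17 → (-17,-2,-7)
replace slot 3: 2·((-17)+(-2)) − (-7) = -31 → (-17,-2,-31)

-17,-2,-31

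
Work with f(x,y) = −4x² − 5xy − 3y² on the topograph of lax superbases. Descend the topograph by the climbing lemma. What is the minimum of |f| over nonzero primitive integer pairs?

translate: b→-3 (≡5 mod 8), so (4,5,3)→(4,-3,2)
flip: (4,-3,2)→(2,3,4)
translate: b→-1 (≡3 mod 4), so (2,3,4)→(2,-1,3)
reduced (well bottom): (2,-1,3) with a≤c, −a<b≤a
well minimum |f| = |-2| = 2 (negative-definite)

2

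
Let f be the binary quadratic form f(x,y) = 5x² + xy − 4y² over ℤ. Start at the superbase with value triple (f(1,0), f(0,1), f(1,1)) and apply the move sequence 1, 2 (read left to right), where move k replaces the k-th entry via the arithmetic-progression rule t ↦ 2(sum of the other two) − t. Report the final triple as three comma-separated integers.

start (5,-4,2) = (f(1,0),f(0,1),f(1,1))
replace slot 1: 2·((-4)+2) − 5 = -9 → (-9,-4,2)
replace slot 2: 2·((-9)+2) − (-4) = -10 → (-9,-10,2)

-9,-10,2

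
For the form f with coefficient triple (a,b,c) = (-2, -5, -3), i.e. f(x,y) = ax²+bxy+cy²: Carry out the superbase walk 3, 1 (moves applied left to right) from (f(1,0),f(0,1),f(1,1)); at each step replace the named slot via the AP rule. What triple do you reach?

start (-2,-3,-10) = (f(1,0),f(0,1),f(1,1))
replace slot 3: 2·((-2)+(-3)) − (-10) = 0 → (-2,-3,0)
replace slot 1: 2·((-3)+0) − (-2) = -4 → (-4,-3,0)

-4,-3,0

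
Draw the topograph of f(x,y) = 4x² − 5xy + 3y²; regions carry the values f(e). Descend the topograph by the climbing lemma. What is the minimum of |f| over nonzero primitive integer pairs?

translate: b→3 (≡-5 mod 8), so (4,-5,3)→(4,3,2)
flip: (4,3,2)→(2,-3,4)
translate: b→1 (≡-3 mod 4), so (2,-3,4)→(2,1,3)
reduced (well bottom): (2,1,3) with a≤c, −a<b≤a
well minimum = a = 2

2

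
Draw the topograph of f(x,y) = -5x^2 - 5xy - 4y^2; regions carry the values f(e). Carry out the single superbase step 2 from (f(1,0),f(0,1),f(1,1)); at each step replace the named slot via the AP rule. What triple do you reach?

start (-5,-4,-14) = (f(1,0),f(0,1),f(1,1))
replace slot 2: 2·((-5)+(-14)) − (-4) = -34 → (-5,-34,-14)

-5,-34,-14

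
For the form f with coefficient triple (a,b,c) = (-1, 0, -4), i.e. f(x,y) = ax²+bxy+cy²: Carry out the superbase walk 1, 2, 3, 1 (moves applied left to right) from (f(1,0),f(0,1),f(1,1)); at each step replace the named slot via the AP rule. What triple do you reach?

start (-1,-4,-5) = (f(1,0),f(0,1),f(1,1))
replace slot 1: 2·((-4)+(-5)) − (-1) = -17 → (-17,-4,-5)
replace slot 2: 2·((-17)+(-5)) − (-4) = -40 → (-17,-40,-5)
replace slot 3: 2·((-17)+(-40)) − (-5) = -109 → (-17,-40,-109)
replace slot 1: 2·((-40)+(-109)) − (-17) = -281 → (-281,-40,-109)

-281,-40,-109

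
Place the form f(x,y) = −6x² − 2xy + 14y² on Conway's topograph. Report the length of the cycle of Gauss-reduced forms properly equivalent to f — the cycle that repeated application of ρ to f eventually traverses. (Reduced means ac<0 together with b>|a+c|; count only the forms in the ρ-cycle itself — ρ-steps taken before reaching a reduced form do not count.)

D = 340, ⌊√D⌋ = 18
descent: ρ → (14,2,-6)
descent: ρ → (-6,10,10)  [lands on river]
river: ρ → (10,10,-6)
river: ρ → (-6,14,6)
river: ρ → (6,10,-10)
river: ρ → (-10,10,6)
river: ρ → (6,14,-6)
ρ-cycle length = 6 (tail of 2 descent steps not counted)

6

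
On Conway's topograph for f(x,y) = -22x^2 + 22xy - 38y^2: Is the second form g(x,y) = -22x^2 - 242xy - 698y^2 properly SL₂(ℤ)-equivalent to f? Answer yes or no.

D₁ = -2860, D₂ = -2860
f is negative-definite; reduce −f:
−f: translate: b→22 (≡-22 mod 44), so (22,-22,38)→(22,22,38)
−f: reduced (well bottom): (22,22,38) with a≤c, −a<b≤a
flip sign back: reduced form of f is (-22,-22,-38)
g is negative-definite; reduce −g:
−g: translate: b→22 (≡242 mod 44), so (22,242,698)→(22,22,38)
−g: reduced (well bottom): (22,22,38) with a≤c, −a<b≤a
flip sign back: reduced form of g is (-22,-22,-38)
reduced forms (-22, -22, -38) vs (-22, -22, -38) ⇒ equivalent

yes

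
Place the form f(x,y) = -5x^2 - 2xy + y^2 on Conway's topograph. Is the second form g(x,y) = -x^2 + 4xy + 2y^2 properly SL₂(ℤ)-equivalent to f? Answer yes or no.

D₁ = 24, D₂ = 24
river cycle of f (length 2): (1, 4, -2), (-2, 4, 1)
river cycle of g (length 2): (2, 4, -1), (-1, 4, 2)
cycles differ ⇒ inequivalent

no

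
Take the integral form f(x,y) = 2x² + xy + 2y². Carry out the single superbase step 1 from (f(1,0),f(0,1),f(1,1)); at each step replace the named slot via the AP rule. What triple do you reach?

start (2,2,5) = (f(1,0),f(0,1),f(1,1))
replace slot 1: 2·(2+5) − 2 = 12 → (12,2,5)

12,2,5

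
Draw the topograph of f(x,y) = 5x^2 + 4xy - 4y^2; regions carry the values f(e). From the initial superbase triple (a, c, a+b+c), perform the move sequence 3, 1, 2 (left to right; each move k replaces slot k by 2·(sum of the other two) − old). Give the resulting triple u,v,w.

start (5,-4,5) = (f(1,0),f(0,1),f(1,1))
replace slot 3: 2·(5+(-4)) − 5 = -3 → (5,-4,-3)
replace slot 1: 2·((-4)+(-3)) − 5 = -19 → (-19,-4,-3)
replace slot 2: 2·((-19)+(-3)) − (-4) = -40 → (-19,-40,-3)

-19,-40,-3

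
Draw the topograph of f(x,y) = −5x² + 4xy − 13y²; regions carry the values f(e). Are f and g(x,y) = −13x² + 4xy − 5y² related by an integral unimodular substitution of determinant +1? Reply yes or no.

D₁ = -244, D₂ = -244
f is negative-definite; reduce −f:
−f: reduced (well bottom): (5,-4,13) with a≤c, −a<b≤a
flip sign back: reduced form of f is (-5,4,-13)
g is negative-definite; reduce −g:
−g: flip: (13,-4,5)→(5,4,13)
−g: reduced (well bottom): (5,4,13) with a≤c, −a<b≤a
flip sign back: reduced form of g is (-5,-4,-13)
reduced forms (-5, 4, -13) vs (-5, -4, -13) ⇒ inequivalent

no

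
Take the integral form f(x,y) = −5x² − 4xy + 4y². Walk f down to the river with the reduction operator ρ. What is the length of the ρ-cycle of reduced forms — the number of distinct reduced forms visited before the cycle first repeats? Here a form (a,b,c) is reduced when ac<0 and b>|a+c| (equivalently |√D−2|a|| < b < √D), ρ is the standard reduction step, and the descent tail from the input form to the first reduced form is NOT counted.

D = 96, ⌊√D⌋ = 9
descent: ρ → (4,4,-5)  [lands on river]
river: ρ → (-5,6,3)
river: ρ → (3,6,-5)
river: ρ → (-5,4,4)
ρ-cycle length = 4 (tail of 1 descent step not counted)

4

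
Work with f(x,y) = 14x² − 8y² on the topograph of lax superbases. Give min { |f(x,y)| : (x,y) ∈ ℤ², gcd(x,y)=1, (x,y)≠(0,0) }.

descent: ρ → (-8,16,6)  [lands on river]
river: ρ → (6,20,-2)
river: ρ → (-2,20,6)
river: ρ → (6,16,-8)
closes: descent 1, river 4
min |a| on river = 2

2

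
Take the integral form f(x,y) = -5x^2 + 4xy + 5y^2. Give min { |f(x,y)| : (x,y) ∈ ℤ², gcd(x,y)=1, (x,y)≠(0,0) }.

river: ρ → (5,6,-4)
river: ρ → (-4,10,1)
river: ρ → (1,10,-4)
river: ρ → (-4,6,5)
river: ρ → (5,4,-5)
river: ρ → (-5,6,4)
river: ρ → (4,10,-1)
river: ρ → (-1,10,4)
river: ρ → (4,6,-5)
river: ρ → (-5,4,5)
closes: descent 0, river 10
min |a| on river = 1

1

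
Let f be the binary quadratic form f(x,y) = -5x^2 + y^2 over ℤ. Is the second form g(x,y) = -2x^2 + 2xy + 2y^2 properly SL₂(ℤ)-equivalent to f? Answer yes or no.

D₁ = 20, D₂ = 20
river cycle of f (length 2): (1, 4, -1), (-1, 4, 1)
river cycle of g (length 2): (2, 2, -2), (-2, 2, 2)
cycles differ ⇒ inequivalent

no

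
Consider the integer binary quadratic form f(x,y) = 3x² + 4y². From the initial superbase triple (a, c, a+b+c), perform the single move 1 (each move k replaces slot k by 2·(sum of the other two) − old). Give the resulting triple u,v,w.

start (3,4,7) = (f(1,0),f(0,1),f(1,1))
replace slot 1: 2·(4+7) − 3 = 19 → (19,4,7)

19,4,7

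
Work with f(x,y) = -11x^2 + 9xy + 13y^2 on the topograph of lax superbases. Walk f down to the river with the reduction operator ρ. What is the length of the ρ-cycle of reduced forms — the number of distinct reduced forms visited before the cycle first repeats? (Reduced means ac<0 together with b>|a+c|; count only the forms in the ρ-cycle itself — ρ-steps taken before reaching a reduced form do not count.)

D = 653, ⌊√D⌋ = 25
river: ρ → (13,17,-7)
river: ρ → (-7,25,1)
river: ρ → (1,25,-7)
river: ρ → (-7,17,13)
river: ρ → (13,9,-11)
river: ρ → (-11,13,11)
river: ρ → (11,9,-13)
river: ρ → (-13,17,7)
river: ρ → (7,25,-1)
river: ρ → (-1,25,7)
river: ρ → (7,17,-13)
river: ρ → (-13,9,11)
river: ρ → (11,13,-11)
river: ρ → (-11,9,13)
ρ-cycle length = 14 (tail of 0 descent steps not counted)

14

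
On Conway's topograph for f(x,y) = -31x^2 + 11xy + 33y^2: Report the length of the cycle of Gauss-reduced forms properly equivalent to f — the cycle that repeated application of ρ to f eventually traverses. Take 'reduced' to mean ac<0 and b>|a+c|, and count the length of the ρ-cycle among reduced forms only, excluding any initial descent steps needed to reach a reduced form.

D = 4213, ⌊√D⌋ = 64
river: ρ → (33,55,-9)
river: ρ → (-9,53,39)
river: ρ → (39,25,-23)
river: ρ → (-23,21,41)
river: ρ → (41,61,-3)
river: ρ → (-3,59,61)
river: ρ → (61,63,-1)
river: ρ → (-1,63,61)
river: ρ → (61,59,-3)
river: ρ → (-3,61,41)
river: ρ → (41,21,-23)
river: ρ → (-23,25,39)
river: ρ → (39,53,-9)
river: ρ → (-9,55,33)
river: ρ → (33,11,-31)
river: ρ → (-31,51,13)
river: ρ → (13,53,-27)
river: ρ → (-27,55,11)
river: ρ → (11,55,-27)
river: ρ → (-27,53,13)
river: ρ → (13,51,-31)
river: ρ → (-31,11,33)
ρ-cycle length = 22 (tail of 0 descent steps not counted)

22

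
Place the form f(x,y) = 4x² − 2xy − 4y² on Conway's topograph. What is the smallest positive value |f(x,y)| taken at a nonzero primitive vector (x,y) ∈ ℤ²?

descent: ρ → (-4,2,4)  [lands on river]
river: ρ → (4,6,-2)
river: ρ → (-2,6,4)
river: ρ → (4,2,-4)
river: ρ → (-4,6,2)
river: ρ → (2,6,-4)
closes: descent 1, river 6
min |a| on river = 2

2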